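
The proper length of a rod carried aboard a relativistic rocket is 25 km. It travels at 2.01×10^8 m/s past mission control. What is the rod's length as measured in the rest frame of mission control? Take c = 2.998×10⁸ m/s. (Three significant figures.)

18.5 km

β = v/c = (2.01×10^8 m/s)/(2.998×10⁸ m/s) = 0.670447.
Lorentz factor: γ = (1 − 0.4494992)^(−1/2) = 1.3478.
Length contraction: L = L₀/γ = 25/1.3478 = 18.5 km.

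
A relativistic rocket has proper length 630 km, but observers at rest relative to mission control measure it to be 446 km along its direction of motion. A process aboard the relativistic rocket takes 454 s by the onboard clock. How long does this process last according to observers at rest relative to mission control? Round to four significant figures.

641.3 s

γ = L₀/L = 630/446 = 1.41256.
Δt = γΔτ = 1.41256 × 454 = 641.3 s.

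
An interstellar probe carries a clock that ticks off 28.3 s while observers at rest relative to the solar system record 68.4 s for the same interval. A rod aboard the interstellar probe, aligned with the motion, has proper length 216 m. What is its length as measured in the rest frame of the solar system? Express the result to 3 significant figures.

γ = Δt/Δτ = 68.4/28.3 = 2.41696.
The rod contracts by the same γ: 216 m / 2.41696 = 89.4 m.

89.4 m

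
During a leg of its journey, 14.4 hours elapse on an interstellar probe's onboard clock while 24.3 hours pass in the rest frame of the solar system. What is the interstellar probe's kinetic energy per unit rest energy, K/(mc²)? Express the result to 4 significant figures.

0.6875

γ = Δt/Δτ = 24.3/14.4 = 1.6875.
Since K = (γ−1)mc², K/(mc²) = 1.6875 − 1 = 0.6875.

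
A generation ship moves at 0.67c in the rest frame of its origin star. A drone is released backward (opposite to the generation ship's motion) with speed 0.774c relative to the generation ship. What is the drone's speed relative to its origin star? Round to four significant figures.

0.2160c

In units of c, u = (u' + v)/(1 + u'v) with u' = −0.774 and v = 0.67.
Numerator: −0.774 + 0.67 = −0.104. Denominator: 1 + (−0.774)(0.67) = 0.48142.
u = −0.104/0.48142 = −0.21603, so the speed is 0.2160c.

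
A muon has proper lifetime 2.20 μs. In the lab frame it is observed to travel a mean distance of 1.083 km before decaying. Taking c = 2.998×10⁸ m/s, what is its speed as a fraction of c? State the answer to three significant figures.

0.854c

Lab distance = (lab lifetime)·v = γτ·βc, so βγ = d/(cτ) = 1083/(2.998×10⁸ × 2.200×10^-6) = 1.642.
With βγ = 1.642: γ² = 1 + (βγ)² = 3.69616, and β = (βγ)/γ = 1.642/1.92254 = 0.854.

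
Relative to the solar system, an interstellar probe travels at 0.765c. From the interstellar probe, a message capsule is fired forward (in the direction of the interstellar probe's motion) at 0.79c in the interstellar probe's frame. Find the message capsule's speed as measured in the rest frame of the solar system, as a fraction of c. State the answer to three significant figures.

0.969c

In units of c, u = (u' + v)/(1 + u'v) with u' = 0.79 and v = 0.765.
Numerator: 0.79 + 0.765 = 1.555. Denominator: 1 + (0.79)(0.765) = 1.60435.
u = 1.555/1.60435 = 0.96924, so the speed is 0.969c.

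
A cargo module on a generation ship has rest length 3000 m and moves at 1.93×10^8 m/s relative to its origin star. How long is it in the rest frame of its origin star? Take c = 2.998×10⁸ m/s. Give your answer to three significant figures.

β = v/c = (1.93×10^8 m/s)/(2.998×10⁸ m/s) = 0.643763.
γ = 1/√(1 − β²) = 1/√(1 − 0.4144308) = 1/√0.5855692 = 1/0.765225 = 1.3068.
Along the direction of motion the measured length is L₀/γ = 3000/1.3068 = 2300 m.

2300 m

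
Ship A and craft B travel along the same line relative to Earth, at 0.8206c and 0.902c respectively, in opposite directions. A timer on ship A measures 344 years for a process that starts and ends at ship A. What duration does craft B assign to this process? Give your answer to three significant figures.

2430 years

Transform ship A's velocity into craft B's frame: (0.8206 + 0.902)/(1 + 0.8206·0.902) = 1.7226/1.7401812, so the relative speed is 0.9899c.
γ for this relative speed: γ = 1/√(1 − 0.979902) = 7.0538.
Ship A's interval is proper; time dilation gives Δt_B = γΔτ = 7.0538 × 344 years = 2430 years.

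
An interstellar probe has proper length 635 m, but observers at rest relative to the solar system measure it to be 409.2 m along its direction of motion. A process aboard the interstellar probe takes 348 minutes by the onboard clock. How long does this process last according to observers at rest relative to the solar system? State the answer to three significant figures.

540 minutes

From L = L₀/γ: γ = 635/409.2 = 1.55181.
Δt = γΔτ = 1.55181 × 348 = 540 minutes.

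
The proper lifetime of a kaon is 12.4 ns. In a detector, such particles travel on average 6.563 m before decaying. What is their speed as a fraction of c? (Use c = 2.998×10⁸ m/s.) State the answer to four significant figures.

Let x = d/(cτ) = 6.563 m / (2.998×10⁸ m/s × 1.240×10^-8 s) = 1.7654. Since d = βγcτ, x = βγ = β/√(1−β²).
Solving: β² = x²/(1+x²) = 3.11664/4.11664 = 0.757083, so β = 0.8701.

0.8701c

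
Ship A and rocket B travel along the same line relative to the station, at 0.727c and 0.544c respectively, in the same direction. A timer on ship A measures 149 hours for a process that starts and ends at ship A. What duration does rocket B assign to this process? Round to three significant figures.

Speed of ship A in rocket B's frame: u = (v_A − v_B)/(1 − v_A v_B/c²) = (0.727 − 0.544)/(1 − 0.727×0.544) = 0.183/0.604512 = 0.30272; |u| = 0.30272c.
At |u| = 0.30272c, γ = (1 − 0.0916394)^(−1/2) = 1.0492.
Ship A's interval is proper; time dilation gives Δt_B = γΔτ = 1.0492 × 149 hours = 156 hours.

156 hours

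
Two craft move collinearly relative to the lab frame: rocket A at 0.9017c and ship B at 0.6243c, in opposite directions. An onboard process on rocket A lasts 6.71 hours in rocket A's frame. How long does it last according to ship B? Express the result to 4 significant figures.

Speed of rocket A in ship B's frame: u = (v_A + v_B)/(1 + v_A v_B/c²) = (0.9017 + 0.6243)/(1 + 0.9017×0.6243) = 1.526/1.56293131 = 0.97637; |u| = 0.97637c.
At |u| = 0.97637c, γ = (1 − 0.953298)^(−1/2) = 4.6273.
Rocket A's interval is proper; time dilation gives Δt_B = γΔτ = 4.6273 × 6.71 hours = 31.05 hours.

31.05 hours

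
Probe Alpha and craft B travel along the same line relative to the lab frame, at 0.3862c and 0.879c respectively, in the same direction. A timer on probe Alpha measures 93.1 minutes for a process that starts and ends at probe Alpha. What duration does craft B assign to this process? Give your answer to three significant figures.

140 minutes

The velocity of probe Alpha relative to craft B is (0.3862 − 0.879)c / (1 − 0.3862×0.879) = −0.74607c; relative speed 0.74607c.
At |u| = 0.74607c, γ = (1 − 0.55662)^(−1/2) = 1.5018.
Probe Alpha's interval is proper; time dilation gives Δt_B = γΔτ = 1.5018 × 93.1 minutes = 140 minutes.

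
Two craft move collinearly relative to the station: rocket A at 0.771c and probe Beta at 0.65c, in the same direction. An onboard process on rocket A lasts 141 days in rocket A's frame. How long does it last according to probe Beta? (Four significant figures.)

145.3 days

The velocity of rocket A relative to probe Beta is (0.771 − 0.65)c / (1 − 0.771×0.65) = 0.24256c; relative speed 0.24256c.
At |u| = 0.24256c, γ = (1 − 0.0588354)^(−1/2) = 1.0308.
Rocket A's interval is proper; time dilation gives Δt_B = γΔτ = 1.0308 × 141 days = 145.3 days.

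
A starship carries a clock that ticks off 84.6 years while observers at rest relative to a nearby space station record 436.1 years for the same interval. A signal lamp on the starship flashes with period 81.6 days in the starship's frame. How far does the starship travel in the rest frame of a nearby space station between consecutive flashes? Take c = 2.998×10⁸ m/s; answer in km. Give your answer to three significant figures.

1.07×10^13 km

From Δt = γΔτ: γ = 436.1/84.6 = 5.15485.
β = √(1 − 1/γ²) = 0.981. Lab-frame period = γτ = 5.15485×81.6 days = 420.64 days. Distance = βc × γτ = 0.981 × 2.998×10⁸ m/s × 36343296 s = 1.0689×10^16 m = 1.07×10^13 km.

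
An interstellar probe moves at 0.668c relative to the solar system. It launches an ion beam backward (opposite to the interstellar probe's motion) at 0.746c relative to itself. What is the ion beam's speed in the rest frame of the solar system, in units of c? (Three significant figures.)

0.155c

In units of c, u = (u' + v)/(1 + u'v) with u' = −0.746 and v = 0.668.
Numerator: −0.746 + 0.668 = −0.078. Denominator: 1 + (−0.746)(0.668) = 0.501672.
u = −0.078/0.501672 = −0.15548, so the speed is 0.155c.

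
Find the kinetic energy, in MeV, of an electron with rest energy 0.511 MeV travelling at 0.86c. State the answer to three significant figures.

0.490 MeV

With β = 0.86, γ = 1/√(1 − 0.86²) = 1/√0.2604 = 1.95965.
Kinetic energy: K = (γ − 1)mc² = (1.95965 − 1) × 0.511 MeV = 0.95965 × 0.511 = 0.490 MeV.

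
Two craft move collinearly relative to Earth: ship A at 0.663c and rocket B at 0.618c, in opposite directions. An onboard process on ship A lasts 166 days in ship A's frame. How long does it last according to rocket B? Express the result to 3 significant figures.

398 days

The velocity of ship A relative to rocket B is (0.663 + 0.618)c / (1 + 0.663×0.618) = 0.90868c; relative speed 0.90868c.
γ for this relative speed: γ = 1/√(1 − 0.825699) = 2.3952.
Ship A's interval is proper; time dilation gives Δt_B = γΔτ = 2.3952 × 166 days = 398 days.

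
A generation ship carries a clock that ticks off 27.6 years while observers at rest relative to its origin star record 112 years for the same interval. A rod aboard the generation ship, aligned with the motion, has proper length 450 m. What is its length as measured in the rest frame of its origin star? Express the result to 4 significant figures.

110.9 m

γ = Δt/Δτ = 112/27.6 = 4.05797.
L = L₀/γ = 450/4.05797 = 110.9 m.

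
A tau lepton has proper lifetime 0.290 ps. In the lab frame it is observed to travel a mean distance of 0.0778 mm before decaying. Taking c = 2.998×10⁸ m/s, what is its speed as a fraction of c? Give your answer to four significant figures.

0.6668c

d = βγcτ ⇒ βγ = d/(cτ) = 7.780×10^-5 m / (8.6942×10^-5 m) = 0.89485.
β = (βγ)/√(1+(βγ)²) = 0.89485/√1.800757 = 0.6668.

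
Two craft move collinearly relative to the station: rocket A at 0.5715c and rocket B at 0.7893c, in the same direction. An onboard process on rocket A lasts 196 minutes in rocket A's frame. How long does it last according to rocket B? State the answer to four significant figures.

213.5 minutes

The velocity of rocket A relative to rocket B is (0.5715 − 0.7893)c / (1 − 0.5715×0.7893) = −0.39678c; relative speed 0.39678c.
At |u| = 0.39678c, γ = (1 − 0.157434)^(−1/2) = 1.0894.
Rocket A's interval is proper; time dilation gives Δt_B = γΔτ = 1.0894 × 196 minutes = 213.5 minutes.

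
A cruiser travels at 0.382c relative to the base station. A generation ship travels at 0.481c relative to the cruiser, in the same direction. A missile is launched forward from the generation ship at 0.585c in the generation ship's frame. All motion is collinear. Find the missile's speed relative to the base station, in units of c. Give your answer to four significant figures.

Compose velocities in two stages. Stage 1 (into S'): u₁ = (0.585+0.481)/(1+0.585×0.481) = 0.83191.
Stage 2 (into S): u = (0.83191+0.382)/(1+0.83191×0.382) = 0.92117, so the speed is 0.9212c.

0.9212c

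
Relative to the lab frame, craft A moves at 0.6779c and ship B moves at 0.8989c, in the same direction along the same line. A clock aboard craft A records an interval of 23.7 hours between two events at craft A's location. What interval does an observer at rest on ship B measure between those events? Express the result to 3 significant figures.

The velocity of craft A relative to ship B is (0.6779 − 0.8989)c / (1 − 0.6779×0.8989) = −0.56574c; relative speed 0.56574c.
γ for this relative speed: γ = 1/√(1 − 0.320062) = 1.2127.
Craft A's interval is proper; time dilation gives Δt_B = γΔτ = 1.2127 × 23.7 hours = 28.7 hours.

28.7 hours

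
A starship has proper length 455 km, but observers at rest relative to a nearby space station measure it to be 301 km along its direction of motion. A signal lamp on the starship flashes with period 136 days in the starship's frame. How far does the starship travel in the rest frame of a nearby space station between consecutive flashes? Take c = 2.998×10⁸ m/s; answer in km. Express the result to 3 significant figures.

γ = L₀/L = 455/301 = 1.51163.
β = √(1 − 1/γ²) = 0.74991. Lab-frame period = γτ = 1.51163×136 days = 205.58 days. Distance = βc × γτ = 0.74991 × 2.998×10⁸ m/s × 17762112 s = 3.9933×10^15 m = 3.99×10^12 km.

3.99×10^12 km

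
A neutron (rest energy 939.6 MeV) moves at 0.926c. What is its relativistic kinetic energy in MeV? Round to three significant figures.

1550 MeV

Lorentz factor: γ = (1 − 0.857476)^(−1/2) = 2.6488.
Kinetic energy: K = (γ − 1)mc² = (2.6488 − 1) × 939.6 MeV = 1.6488 × 939.6 = 1550 MeV.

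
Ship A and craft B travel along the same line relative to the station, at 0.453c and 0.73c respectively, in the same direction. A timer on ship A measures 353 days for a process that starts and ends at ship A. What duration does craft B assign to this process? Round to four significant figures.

387.8 days

Speed of ship A in craft B's frame: u = (v_A − v_B)/(1 − v_A v_B/c²) = (0.453 − 0.73)/(1 − 0.453×0.73) = −0.277/0.66931 = −0.41386; |u| = 0.41386c.
γ for this relative speed: γ = 1/√(1 − 0.17128) = 1.0985.
Ship A's interval is proper; time dilation gives Δt_B = γΔτ = 1.0985 × 353 days = 387.8 days.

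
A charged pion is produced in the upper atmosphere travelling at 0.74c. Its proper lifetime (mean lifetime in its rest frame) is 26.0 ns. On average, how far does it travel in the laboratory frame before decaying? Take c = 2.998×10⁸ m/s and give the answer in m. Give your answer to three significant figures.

8.58 m

γ = 1/√(1 − β²) = 1/√(1 − 0.5476) = 1/√0.4524 = 1/0.672607 = 1.4868.
Lab-frame lifetime: Δt = γτ = 1.4868 × 26.0 ns = 38.657 ns.
Distance: d = vΔt = 0.74 × 2.998×10⁸ m/s × 3.8657×10^-8 s = 8.58 m.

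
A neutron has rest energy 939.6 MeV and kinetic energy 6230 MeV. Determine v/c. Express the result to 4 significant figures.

0.9914

γ = 1 + K/(mc²) = 1 + 6230/939.6 = 7.6305.
β = √(1 − 1/γ²) = √(1 − 0.0171749) = √0.9828251 = 0.9914.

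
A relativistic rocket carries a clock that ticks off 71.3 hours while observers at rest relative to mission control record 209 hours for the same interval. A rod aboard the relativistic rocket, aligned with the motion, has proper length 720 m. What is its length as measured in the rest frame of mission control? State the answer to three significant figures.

246 m

The time-dilation ratio gives γ = 209/71.3 = 2.93128.
L = L₀/γ = 720/2.93128 = 246 m.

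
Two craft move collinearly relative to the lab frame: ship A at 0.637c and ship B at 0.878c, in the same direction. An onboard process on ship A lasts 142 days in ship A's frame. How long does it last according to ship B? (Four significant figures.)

169.6 days

The velocity of ship A relative to ship B is (0.637 − 0.878)c / (1 − 0.637×0.878) = −0.54684c; relative speed 0.54684c.
γ for this relative speed: γ = 1/√(1 − 0.299034) = 1.1944.
Ship A's interval is proper; time dilation gives Δt_B = γΔτ = 1.1944 × 142 days = 169.6 days.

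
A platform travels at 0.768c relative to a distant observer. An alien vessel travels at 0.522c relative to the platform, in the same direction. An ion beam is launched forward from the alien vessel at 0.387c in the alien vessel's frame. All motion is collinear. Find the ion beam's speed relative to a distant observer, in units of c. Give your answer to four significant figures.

0.9642c

Compose velocities in two stages. Stage 1 (into S'): u₁ = (0.387+0.522)/(1+0.387×0.522) = 0.75623.
Stage 2 (into S): u = (0.75623+0.768)/(1+0.75623×0.768) = 0.96422, so the speed is 0.9642c.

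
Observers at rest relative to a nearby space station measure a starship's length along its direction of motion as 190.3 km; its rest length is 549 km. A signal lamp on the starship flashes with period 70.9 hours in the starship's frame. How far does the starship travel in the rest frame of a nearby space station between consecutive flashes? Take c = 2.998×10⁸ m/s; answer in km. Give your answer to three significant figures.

2.07×10^11 km

Length contraction gives γ = L₀/L = 549/190.3 = 2.88492.
β = √(1 − 1/γ²) = 0.938. Lab-frame period = γτ = 2.88492×70.9 hours = 204.54 hours. Distance = βc × γτ = 0.938 × 2.998×10⁸ m/s × 736344 s = 2.0707×10^14 m = 2.07×10^11 km.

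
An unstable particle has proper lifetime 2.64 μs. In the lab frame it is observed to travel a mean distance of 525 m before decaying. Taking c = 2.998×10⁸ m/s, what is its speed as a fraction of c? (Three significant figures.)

d = βγcτ ⇒ βγ = d/(cτ) = 525.0 m / (791.472 m) = 0.66332.
β = (βγ)/√(1+(βγ)²) = 0.66332/√1.439993 = 0.553.

0.553c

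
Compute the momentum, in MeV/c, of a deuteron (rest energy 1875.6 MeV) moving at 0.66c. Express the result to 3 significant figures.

Lorentz factor: γ = (1 − 0.4356)^(−1/2) = 1.3311.
Momentum: p = γβ·mc = 1.3311 × 0.66 × 1875.6 MeV/c = 1650 MeV/c.

1650 MeV/c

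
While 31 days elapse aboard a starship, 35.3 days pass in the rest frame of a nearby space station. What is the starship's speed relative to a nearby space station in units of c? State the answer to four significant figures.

0.4783c

γ = Δt/Δτ = 35.3/31 = 1.1387.
β = √(1 − 1/γ²) = √(1 − 0.771225) = √0.228775 = 0.4783.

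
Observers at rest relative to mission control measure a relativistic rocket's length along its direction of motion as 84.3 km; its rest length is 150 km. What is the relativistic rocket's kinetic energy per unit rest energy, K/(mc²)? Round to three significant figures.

0.779

Length contraction gives γ = L₀/L = 150/84.3 = 1.77936.
K/(mc²) = γ − 1 = 1.77936 − 1 = 0.779.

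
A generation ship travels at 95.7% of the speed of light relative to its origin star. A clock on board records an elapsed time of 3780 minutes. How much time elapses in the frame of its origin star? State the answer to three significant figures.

Lorentz factor: γ = (1 − 0.915849)^(−1/2) = 3.4472.
The onboard clock measures proper time, so the interval in the rest frame of its origin star is dilated: Δt = γ·Δτ = 3.4472 × 3780 minutes = 13000 minutes.

13000 minutes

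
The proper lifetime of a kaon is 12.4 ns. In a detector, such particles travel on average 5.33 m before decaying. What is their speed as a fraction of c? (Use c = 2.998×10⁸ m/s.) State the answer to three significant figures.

Lab distance = (lab lifetime)·v = γτ·βc, so βγ = d/(cτ) = 5.330/(2.998×10⁸ × 1.240×10^-8) = 1.4338.
With βγ = 1.4338: γ² = 1 + (βγ)² = 3.05578, and β = (βγ)/γ = 1.4338/1.74808 = 0.820.

0.820c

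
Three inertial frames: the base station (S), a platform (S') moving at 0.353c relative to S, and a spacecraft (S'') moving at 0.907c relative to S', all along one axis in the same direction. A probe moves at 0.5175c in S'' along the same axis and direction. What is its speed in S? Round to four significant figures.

0.9853c

First combine the probe and spacecraft (S''→S'): u₁ = (0.5175 + 0.907)/(1 + 0.5175×0.907) = 1.4245/1.4693725 = 0.96946.
Then combine with the platform (S'→S): u = (0.96946 + 0.353)/(1 + 0.96946×0.353) = 1.32246/1.34221938 = 0.98528.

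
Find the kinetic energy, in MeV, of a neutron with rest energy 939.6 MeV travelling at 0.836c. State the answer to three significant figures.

773 MeV

With β = 0.836, γ = 1/√(1 − 0.836²) = 1/√0.301104 = 1.82239.
Kinetic energy: K = (γ − 1)mc² = (1.82239 − 1) × 939.6 MeV = 0.82239 × 939.6 = 773 MeV.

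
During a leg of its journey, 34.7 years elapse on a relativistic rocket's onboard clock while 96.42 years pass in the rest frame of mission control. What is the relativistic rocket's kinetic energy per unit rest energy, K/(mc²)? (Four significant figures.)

From Δt = γΔτ: γ = 96.42/34.7 = 2.77867.
K/(mc²) = γ − 1 = 2.77867 − 1 = 1.779.

1.779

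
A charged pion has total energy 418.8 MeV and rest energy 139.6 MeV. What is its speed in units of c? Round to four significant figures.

0.9428c

γ = E/(mc²) = 418.8/139.6 = 3.
β = √(1 − 1/γ²) = √(1 − 0.111111) = √0.888889 = 0.9428.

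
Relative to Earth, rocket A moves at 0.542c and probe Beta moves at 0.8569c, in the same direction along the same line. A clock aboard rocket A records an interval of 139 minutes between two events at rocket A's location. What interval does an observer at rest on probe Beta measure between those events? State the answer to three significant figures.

The velocity of rocket A relative to probe Beta is (0.542 − 0.8569)c / (1 − 0.542×0.8569) = −0.58798c; relative speed 0.58798c.
At |u| = 0.58798c, γ = (1 − 0.34572)^(−1/2) = 1.2363.
Rocket A's interval is proper; time dilation gives Δt_B = γΔτ = 1.2363 × 139 minutes = 172 minutes.

172 minutes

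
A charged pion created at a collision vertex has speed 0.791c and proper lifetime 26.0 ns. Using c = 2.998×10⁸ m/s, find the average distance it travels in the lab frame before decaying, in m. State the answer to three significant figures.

γ = 1/√(1 − β²) = 1/√(1 − 0.625681) = 1/√0.374319 = 1/0.611816 = 1.6345.
Lab-frame lifetime: Δt = γτ = 1.6345 × 26.0 ns = 42.497 ns.
Distance: d = vΔt = 0.791 × 2.998×10⁸ m/s × 4.2497×10^-8 s = 10.1 m.

10.1 m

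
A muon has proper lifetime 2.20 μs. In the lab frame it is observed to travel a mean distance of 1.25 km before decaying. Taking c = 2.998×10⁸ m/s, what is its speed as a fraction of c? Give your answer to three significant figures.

0.884c

Lab distance = (lab lifetime)·v = γτ·βc, so βγ = d/(cτ) = 1250/(2.998×10⁸ × 2.200×10^-6) = 1.8952.
With βγ = 1.8952: γ² = 1 + (βγ)² = 4.59178, and β = (βγ)/γ = 1.8952/2.14284 = 0.884.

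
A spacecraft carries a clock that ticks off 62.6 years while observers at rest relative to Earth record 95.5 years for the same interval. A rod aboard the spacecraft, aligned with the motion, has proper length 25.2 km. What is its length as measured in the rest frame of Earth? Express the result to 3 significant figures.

γ = Δt/Δτ = 95.5/62.6 = 1.52556.
L = L₀/γ = 25.2/1.52556 = 16.5 km.

16.5 km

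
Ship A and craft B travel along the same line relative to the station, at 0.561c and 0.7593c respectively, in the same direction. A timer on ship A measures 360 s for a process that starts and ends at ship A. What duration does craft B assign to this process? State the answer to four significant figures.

383.6 s

Speed of ship A in craft B's frame: u = (v_A − v_B)/(1 − v_A v_B/c²) = (0.561 − 0.7593)/(1 − 0.561×0.7593) = −0.1983/0.5740327 = −0.34545; |u| = 0.34545c.
At |u| = 0.34545c, γ = (1 − 0.119336)^(−1/2) = 1.0656.
Ship A's interval is proper; time dilation gives Δt_B = γΔτ = 1.0656 × 360 s = 383.6 s.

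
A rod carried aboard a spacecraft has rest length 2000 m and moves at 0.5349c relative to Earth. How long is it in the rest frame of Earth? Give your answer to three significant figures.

1690 m

β² = 0.28611801, so γ = 1/√0.71388199 = 1.1836.
Along the direction of motion the measured length is L₀/γ = 2000/1.1836 = 1690 m.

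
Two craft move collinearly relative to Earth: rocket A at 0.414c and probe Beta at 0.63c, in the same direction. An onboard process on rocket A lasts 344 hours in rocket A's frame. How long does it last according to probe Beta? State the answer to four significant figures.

359.7 hours

The velocity of rocket A relative to probe Beta is (0.414 − 0.63)c / (1 − 0.414×0.63) = −0.29222c; relative speed 0.29222c.
γ for this relative speed: γ = 1/√(1 − 0.0853925) = 1.0456.
Rocket A's interval is proper; time dilation gives Δt_B = γΔτ = 1.0456 × 344 hours = 359.7 hours.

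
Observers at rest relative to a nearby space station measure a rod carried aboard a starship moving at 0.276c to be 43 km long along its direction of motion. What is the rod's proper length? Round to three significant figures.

44.7 km

With β = 0.276, γ = 1/√(1 − 0.276²) = 1/√0.923824 = 1.0404.
Proper length: L₀ = γ·L = 1.0404 × 43 = 44.7 km.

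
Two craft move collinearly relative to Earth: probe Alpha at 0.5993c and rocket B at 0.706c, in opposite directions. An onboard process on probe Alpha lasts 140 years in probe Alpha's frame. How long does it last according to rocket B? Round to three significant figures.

351 years

Transform probe Alpha's velocity into rocket B's frame: (0.5993 + 0.706)/(1 + 0.5993·0.706) = 1.3053/1.4231058, so the relative speed is 0.91722c.
γ for this relative speed: γ = 1/√(1 − 0.841293) = 2.5102.
The clock on probe Alpha records proper time, so rocket B measures Δt = γΔτ = 2.5102 × 140 = 351 years.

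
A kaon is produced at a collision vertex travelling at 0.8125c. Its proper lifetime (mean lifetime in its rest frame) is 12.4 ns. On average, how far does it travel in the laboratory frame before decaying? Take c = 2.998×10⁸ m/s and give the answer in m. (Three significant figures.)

5.18 m

γ = 1/√(1 − β²) = 1/√(1 − 0.66015625) = 1/√0.33984375 = 1/0.582961 = 1.7154.
Lab-frame lifetime: Δt = γτ = 1.7154 × 12.4 ns = 21.271 ns.
Distance: d = vΔt = 0.8125 × 2.998×10⁸ m/s × 2.1271×10^-8 s = 5.18 m.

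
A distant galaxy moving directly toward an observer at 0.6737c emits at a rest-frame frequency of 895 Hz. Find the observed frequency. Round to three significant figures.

Relativistic Doppler (source moving toward): f_obs = f_src · √((1+β)/(1−β)).
With β = 0.6737: factor = √(1.6737/0.3263) = 2.2648.
f_obs = 895 × 2.2648 = 2030 Hz.

2030 Hz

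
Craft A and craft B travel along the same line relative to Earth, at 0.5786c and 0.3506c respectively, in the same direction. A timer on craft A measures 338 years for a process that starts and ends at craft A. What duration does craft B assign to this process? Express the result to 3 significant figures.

353 years

The velocity of craft A relative to craft B is (0.5786 − 0.3506)c / (1 − 0.5786×0.3506) = 0.28602c; relative speed 0.28602c.
At |u| = 0.28602c, γ = (1 − 0.0818074)^(−1/2) = 1.0436.
The clock on craft A records proper time, so craft B measures Δt = γΔτ = 1.0436 × 338 = 353 years.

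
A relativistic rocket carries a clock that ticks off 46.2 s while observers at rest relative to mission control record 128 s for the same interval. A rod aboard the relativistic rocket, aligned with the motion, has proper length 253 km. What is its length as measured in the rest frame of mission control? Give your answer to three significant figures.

91.3 km

The time-dilation ratio gives γ = 128/46.2 = 2.77056.
L = L₀/γ = 253/2.77056 = 91.3 km.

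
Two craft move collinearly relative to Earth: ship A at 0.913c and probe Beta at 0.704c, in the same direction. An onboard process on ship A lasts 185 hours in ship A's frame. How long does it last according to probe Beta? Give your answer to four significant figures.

228.1 hours

Speed of ship A in probe Beta's frame: u = (v_A − v_B)/(1 − v_A v_B/c²) = (0.913 − 0.704)/(1 − 0.913×0.704) = 0.209/0.357248 = 0.58503; |u| = 0.58503c.
γ for this relative speed: γ = 1/√(1 − 0.34226) = 1.233.
Ship A's interval is proper; time dilation gives Δt_B = γΔτ = 1.233 × 185 hours = 228.1 hours.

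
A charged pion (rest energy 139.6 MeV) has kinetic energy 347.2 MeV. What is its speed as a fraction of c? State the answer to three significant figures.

K = (γ−1)mc², so γ = 1 + 347.2/139.6 = 3.4871.
Then v/c = √(1 − γ⁻²) = √(1 − 0.0822377) = √0.9177623 = 0.958.

0.958c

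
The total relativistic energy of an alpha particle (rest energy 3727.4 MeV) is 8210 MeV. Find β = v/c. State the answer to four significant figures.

γ = E/(mc²) = 8210/3727.4 = 2.2026.
β = √(1 − 1/γ²) = √(1 − 0.206124) = √0.793876 = 0.8910.

0.8910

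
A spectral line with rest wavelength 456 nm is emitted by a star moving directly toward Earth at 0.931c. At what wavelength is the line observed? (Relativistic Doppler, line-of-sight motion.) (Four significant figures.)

86.20 nm

Relativistic Doppler for wavelength: λ_obs = λ_src · √((1−β)/(1+β)).
With β = 0.931: factor = √(0.069/1.931) = 0.18903.
λ_obs = 456 × 0.18903 = 86.20 nm.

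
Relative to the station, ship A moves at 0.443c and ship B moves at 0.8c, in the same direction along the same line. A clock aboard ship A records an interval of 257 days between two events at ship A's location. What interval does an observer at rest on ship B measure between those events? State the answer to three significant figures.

308 days

Transform ship A's velocity into ship B's frame: (0.443 − 0.8)/(1 − 0.443·0.8) = −0.357/0.6456, so the relative speed is 0.55297c.
γ for this relative speed: γ = 1/√(1 − 0.305776) = 1.2002.
Ship A's interval is proper; time dilation gives Δt_B = γΔτ = 1.2002 × 257 days = 308 days.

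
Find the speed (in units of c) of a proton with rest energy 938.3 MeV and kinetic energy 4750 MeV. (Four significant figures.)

0.9863c

K = (γ−1)mc², so γ = 1 + 4750/938.3 = 6.0623.
Then v/c = √(1 − γ⁻²) = √(1 − 0.0272098) = √0.9727902 = 0.9863.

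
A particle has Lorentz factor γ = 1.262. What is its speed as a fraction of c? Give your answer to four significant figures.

0.6100c

β = √(1 − 1/γ²) = √(1 − 1/1.592644) = √0.372113 = 0.6100.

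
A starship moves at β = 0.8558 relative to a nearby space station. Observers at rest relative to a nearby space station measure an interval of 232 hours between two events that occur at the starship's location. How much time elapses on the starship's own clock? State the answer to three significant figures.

Lorentz factor: γ = (1 − 0.73239364)^(−1/2) = 1.9331.
The moving clock records proper time: Δτ = Δt/γ = 232/1.9331 = 120 hours.

120 hours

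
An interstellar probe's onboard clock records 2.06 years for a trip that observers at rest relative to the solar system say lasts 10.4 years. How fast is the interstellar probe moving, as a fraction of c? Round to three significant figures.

γ = Δt/Δτ = 10.4/2.06 = 5.0485.
β = √(1 − 1/γ²) = √(1 − 0.0392351) = √0.9607649 = 0.980.

0.980c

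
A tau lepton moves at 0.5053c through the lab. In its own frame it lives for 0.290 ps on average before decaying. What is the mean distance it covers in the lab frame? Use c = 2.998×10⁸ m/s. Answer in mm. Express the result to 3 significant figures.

0.0509 mm

With β = 0.5053, γ = 1/√(1 − 0.5053²) = 1/√0.74467191 = 1.1588.
Lab-frame lifetime: Δt = γτ = 1.1588 × 0.290 ps = 0.33605 ps.
Distance: d = vΔt = 0.5053 × 2.998×10⁸ m/s × 3.3605×10^-13 s = 5.09×10^-5 m = 0.0509 mm.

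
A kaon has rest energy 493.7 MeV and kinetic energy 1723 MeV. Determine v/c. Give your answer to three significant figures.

0.975

K = (γ−1)mc², so γ = 1 + 1723/493.7 = 4.49.
Then v/c = √(1 − γ⁻²) = √(1 − 0.0496029) = √0.9503971 = 0.975.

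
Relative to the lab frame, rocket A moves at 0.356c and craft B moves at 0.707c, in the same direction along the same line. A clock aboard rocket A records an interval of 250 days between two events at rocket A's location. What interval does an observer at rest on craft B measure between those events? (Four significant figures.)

Transform rocket A's velocity into craft B's frame: (0.356 − 0.707)/(1 − 0.356·0.707) = −0.351/0.748308, so the relative speed is 0.46906c.
γ for this relative speed: γ = 1/√(1 − 0.220017) = 1.1323.
Rocket A's interval is proper; time dilation gives Δt_B = γΔτ = 1.1323 × 250 days = 283.1 days.

283.1 days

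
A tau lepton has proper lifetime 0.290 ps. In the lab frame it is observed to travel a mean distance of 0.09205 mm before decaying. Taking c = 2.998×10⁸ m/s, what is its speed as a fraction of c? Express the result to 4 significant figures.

0.7270c

Lab distance = (lab lifetime)·v = γτ·βc, so βγ = d/(cτ) = 9.205×10^-5/(2.998×10⁸ × 2.900×10^-13) = 1.0588.
With βγ = 1.0588: γ² = 1 + (βγ)² = 2.12106, and β = (βγ)/γ = 1.0588/1.45639 = 0.7270.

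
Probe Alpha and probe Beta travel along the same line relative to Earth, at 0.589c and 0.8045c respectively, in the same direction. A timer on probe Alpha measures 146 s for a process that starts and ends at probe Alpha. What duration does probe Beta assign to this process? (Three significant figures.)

160 s

The velocity of probe Alpha relative to probe Beta is (0.589 − 0.8045)c / (1 − 0.589×0.8045) = −0.40958c; relative speed 0.40958c.
At |u| = 0.40958c, γ = (1 − 0.167756)^(−1/2) = 1.0962.
Probe Alpha's interval is proper; time dilation gives Δt_B = γΔτ = 1.0962 × 146 s = 160 s.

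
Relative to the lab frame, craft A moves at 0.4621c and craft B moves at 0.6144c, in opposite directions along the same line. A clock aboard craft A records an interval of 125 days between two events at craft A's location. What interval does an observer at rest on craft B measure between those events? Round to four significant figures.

Transform craft A's velocity into craft B's frame: (0.4621 + 0.6144)/(1 + 0.4621·0.6144) = 1.0765/1.28391424, so the relative speed is 0.83845c.
At |u| = 0.83845c, γ = (1 − 0.702998)^(−1/2) = 1.8349.
The clock on craft A records proper time, so craft B measures Δt = γΔτ = 1.8349 × 125 = 229.4 days.

229.4 days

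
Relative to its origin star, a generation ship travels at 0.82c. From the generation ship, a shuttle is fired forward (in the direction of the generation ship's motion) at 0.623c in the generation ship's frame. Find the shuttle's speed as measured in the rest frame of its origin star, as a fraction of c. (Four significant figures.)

0.9551c

In units of c, u = (u' + v)/(1 + u'v) with u' = 0.623 and v = 0.82.
Numerator: 0.623 + 0.82 = 1.443. Denominator: 1 + (0.623)(0.82) = 1.51086.
u = 1.443/1.51086 = 0.95509, so the speed is 0.9551c.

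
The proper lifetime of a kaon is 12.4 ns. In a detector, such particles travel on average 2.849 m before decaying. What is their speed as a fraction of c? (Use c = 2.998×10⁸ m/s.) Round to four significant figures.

0.6083c

Let x = d/(cτ) = 2.849 m / (2.998×10⁸ m/s × 1.240×10^-8 s) = 0.76637. Since d = βγcτ, x = βγ = β/√(1−β²).
Solving: β² = x²/(1+x²) = 0.587323/1.587323 = 0.370008, so β = 0.6083.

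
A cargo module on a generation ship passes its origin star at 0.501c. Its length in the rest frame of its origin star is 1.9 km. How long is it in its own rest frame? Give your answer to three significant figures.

β² = 0.251001, so γ = 1/√0.748999 = 1.1555.
Proper length: L₀ = γ·L = 1.1555 × 1.9 = 2.20 km.

2.20 km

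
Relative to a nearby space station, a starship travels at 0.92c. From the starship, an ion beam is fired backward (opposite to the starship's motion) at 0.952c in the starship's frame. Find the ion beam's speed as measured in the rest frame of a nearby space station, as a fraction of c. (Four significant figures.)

0.2577c

In units of c, u = (u' + v)/(1 + u'v) with u' = −0.952 and v = 0.92.
Numerator: −0.952 + 0.92 = −0.032. Denominator: 1 + (−0.952)(0.92) = 0.12416.
u = −0.032/0.12416 = −0.25773, so the speed is 0.2577c.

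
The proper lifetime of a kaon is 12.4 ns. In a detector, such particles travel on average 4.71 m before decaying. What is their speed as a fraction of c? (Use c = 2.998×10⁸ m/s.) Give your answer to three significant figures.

Lab distance = (lab lifetime)·v = γτ·βc, so βγ = d/(cτ) = 4.710/(2.998×10⁸ × 1.240×10^-8) = 1.267.
With βγ = 1.267: γ² = 1 + (βγ)² = 2.60529, and β = (βγ)/γ = 1.267/1.61409 = 0.785.

0.785c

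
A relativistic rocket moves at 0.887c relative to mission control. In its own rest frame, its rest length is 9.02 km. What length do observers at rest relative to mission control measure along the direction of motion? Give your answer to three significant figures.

β² = 0.786769, so γ = 1/√0.213231 = 2.1656.
Length contraction: L = L₀/γ = 9.02/2.1656 = 4.17 km.

4.17 km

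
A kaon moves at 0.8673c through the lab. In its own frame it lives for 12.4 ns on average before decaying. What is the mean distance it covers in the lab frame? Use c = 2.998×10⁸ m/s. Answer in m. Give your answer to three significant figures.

6.48 m

γ = 1/√(1 − β²) = 1/√(1 − 0.75220929) = 1/√0.24779071 = 1/0.497786 = 2.0089.
Lab-frame lifetime: Δt = γτ = 2.0089 × 12.4 ns = 24.91 ns.
Distance: d = vΔt = 0.8673 × 2.998×10⁸ m/s × 2.4910×10^-8 s = 6.48 m.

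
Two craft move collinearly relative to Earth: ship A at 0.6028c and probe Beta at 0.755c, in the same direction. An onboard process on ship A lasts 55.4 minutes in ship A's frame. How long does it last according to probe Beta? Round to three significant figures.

Transform ship A's velocity into probe Beta's frame: (0.6028 − 0.755)/(1 − 0.6028·0.755) = −0.1522/0.544886, so the relative speed is 0.27932c.
At |u| = 0.27932c, γ = (1 − 0.0780197)^(−1/2) = 1.0415.
The clock on ship A records proper time, so probe Beta measures Δt = γΔτ = 1.0415 × 55.4 = 57.7 minutes.

57.7 minutes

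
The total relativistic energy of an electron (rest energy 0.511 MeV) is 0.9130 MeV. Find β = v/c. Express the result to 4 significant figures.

Total energy E = γmc² gives γ = 0.9130/0.511 = 1.7867.
Hence β = √(1 − 1/γ²) = √(1 − 0.313254) = √0.686746 = 0.8287.

0.8287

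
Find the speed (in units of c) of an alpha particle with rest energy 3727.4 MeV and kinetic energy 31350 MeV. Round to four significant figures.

K = (γ−1)mc², so γ = 1 + 31350/3727.4 = 9.4107.
Then v/c = √(1 − γ⁻²) = √(1 − 0.0112916) = √0.9887084 = 0.9943.

0.9943c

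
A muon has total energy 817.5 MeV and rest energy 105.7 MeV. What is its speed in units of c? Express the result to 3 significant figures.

0.992c

γ = E/(mc²) = 817.5/105.7 = 7.7342.
β = √(1 − 1/γ²) = √(1 − 0.0167174) = √0.9832826 = 0.992.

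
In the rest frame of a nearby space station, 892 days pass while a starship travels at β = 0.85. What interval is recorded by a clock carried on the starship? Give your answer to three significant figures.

470 days

With β = 0.85, γ = 1/√(1 − 0.85²) = 1/√0.2775 = 1.8983.
The starship's clock runs slow as seen from a nearby space station, so Δτ = Δt/γ = 892/1.8983 = 470 days.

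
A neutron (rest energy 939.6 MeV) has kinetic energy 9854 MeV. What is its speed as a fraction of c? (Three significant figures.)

0.996c

γ = 1 + K/(mc²) = 1 + 9854/939.6 = 11.487.
β = √(1 − 1/γ²) = √(1 − 0.00757856) = √0.99242144 = 0.996.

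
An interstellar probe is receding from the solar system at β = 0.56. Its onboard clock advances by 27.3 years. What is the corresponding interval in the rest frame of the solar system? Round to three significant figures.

33.0 years

γ = 1/√(1 − β²) = 1/√(1 − 0.3136) = 1/√0.6864 = 1/0.828493 = 1.207.
Time dilation: Δt = γ·Δτ = 1.207 × 27.3 = 33.0 years.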